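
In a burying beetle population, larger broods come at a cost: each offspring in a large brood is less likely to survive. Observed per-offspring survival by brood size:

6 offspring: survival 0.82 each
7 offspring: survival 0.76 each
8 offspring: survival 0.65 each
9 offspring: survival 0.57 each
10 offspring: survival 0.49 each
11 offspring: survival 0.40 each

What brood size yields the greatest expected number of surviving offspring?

Expected surviving offspring = c × s(c):
  c=6: 6 × 0.82 = 4.920
  c=7: 7 × 0.76 = 5.320
  c=8: 8 × 0.65 = 5.200
  c=9: 9 × 0.57 = 5.130
  c=10: 10 × 0.49 = 4.900
  c=11: 11 × 0.40 = 4.400
Maximum at c = 7 (5.320 surviving offspring).

7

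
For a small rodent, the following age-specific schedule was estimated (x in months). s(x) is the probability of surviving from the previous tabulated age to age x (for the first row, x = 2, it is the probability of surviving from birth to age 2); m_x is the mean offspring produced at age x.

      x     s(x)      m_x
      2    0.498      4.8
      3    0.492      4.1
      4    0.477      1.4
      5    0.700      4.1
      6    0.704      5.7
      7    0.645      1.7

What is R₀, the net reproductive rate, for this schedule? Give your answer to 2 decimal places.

4.29

Survivorship from birth: l_x = s_2·s_3·…·s_x.
  l_2 = 0.49800
  l_3 = 0.24502
  l_4 = 0.11687
  l_5 = 0.08181
  l_6 = 0.05759
  l_7 = 0.03715
R₀ = Σ l_x m_x:
  age 2: 0.49800 × 4.8 = 2.3904
  age 3: 0.24502 × 4.1 = 1.0046
  age 4: 0.11687 × 1.4 = 0.1636
  age 5: 0.08181 × 4.1 = 0.3354
  age 6: 0.05759 × 5.7 = 0.3283
  age 7: 0.03715 × 1.7 = 0.0632
R₀ = 2.3904 + 1.0046 + 0.1636 + 0.3354 + 0.3283 + 0.0632 = 4.2854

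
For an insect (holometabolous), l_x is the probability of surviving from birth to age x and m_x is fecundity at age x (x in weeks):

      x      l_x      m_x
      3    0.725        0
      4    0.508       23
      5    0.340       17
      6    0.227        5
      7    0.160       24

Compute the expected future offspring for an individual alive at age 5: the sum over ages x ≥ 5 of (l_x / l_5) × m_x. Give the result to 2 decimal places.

31.63

l_5 = 0.340. Conditional survival from age 5 to x is l_x / l_5.
  x=5: (0.340/0.340) × 17 = 17.0000
  x=6: (0.227/0.340) × 5 = 3.3382
  x=7: (0.160/0.340) × 24 = 11.2941
Sum = 17.0000 + 3.3382 + 11.2941 = 31.6324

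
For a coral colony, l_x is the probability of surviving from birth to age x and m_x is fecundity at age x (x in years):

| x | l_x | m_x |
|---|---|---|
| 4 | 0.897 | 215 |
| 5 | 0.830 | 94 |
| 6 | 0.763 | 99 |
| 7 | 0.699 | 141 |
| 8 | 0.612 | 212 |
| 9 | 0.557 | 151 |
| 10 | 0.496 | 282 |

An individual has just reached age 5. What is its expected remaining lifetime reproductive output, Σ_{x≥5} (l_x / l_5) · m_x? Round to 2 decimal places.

l_5 = 0.830. Conditional survival from age 5 to x is l_x / l_5.
  x=5: (0.830/0.830) × 94 = 94.0000
  x=6: (0.763/0.830) × 99 = 91.0084
  x=7: (0.699/0.830) × 141 = 118.7458
  x=8: (0.612/0.830) × 212 = 156.3181
  x=9: (0.557/0.830) × 151 = 101.3337
  x=10: (0.496/0.830) × 282 = 168.5205
Sum = 94.0000 + 91.0084 + 118.7458 + 156.3181 + 101.3337 + 168.5205 = 729.9265

729.93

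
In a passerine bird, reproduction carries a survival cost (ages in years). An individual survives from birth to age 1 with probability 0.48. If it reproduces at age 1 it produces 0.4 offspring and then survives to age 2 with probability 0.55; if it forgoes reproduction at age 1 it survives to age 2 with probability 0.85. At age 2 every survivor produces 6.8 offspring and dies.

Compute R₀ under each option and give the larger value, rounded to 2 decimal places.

breed at age 1: R₀ = 0.48 × (0.4 + 0.55 × 6.8) = 0.48 × 4.1400 = 1.9872
delay to age 2: R₀ = 0.48 × (0.85 × 6.8) = 0.48 × 5.7800 = 2.7744
Higher: delay to age 2 (2.7744).

2.77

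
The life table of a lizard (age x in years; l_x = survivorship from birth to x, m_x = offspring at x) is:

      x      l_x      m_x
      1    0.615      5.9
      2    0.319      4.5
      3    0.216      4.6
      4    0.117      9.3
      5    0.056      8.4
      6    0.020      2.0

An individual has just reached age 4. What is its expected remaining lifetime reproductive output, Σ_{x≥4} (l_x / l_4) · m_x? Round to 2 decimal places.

13.66

l_4 = 0.117. Conditional survival from age 4 to x is l_x / l_4.
  x=4: (0.117/0.117) × 9.3 = 9.3000
  x=5: (0.056/0.117) × 8.4 = 4.0205
  x=6: (0.020/0.117) × 2.0 = 0.3419
Sum = 9.3000 + 4.0205 + 0.3419 = 13.6624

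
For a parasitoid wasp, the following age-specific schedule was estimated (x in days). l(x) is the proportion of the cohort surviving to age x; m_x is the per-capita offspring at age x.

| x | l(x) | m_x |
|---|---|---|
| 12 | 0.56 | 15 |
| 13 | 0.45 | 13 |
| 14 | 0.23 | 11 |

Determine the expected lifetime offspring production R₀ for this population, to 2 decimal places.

R₀ = Σ l(x) m_x:
  age 12: 0.56 × 15 = 8.4000
  age 13: 0.45 × 13 = 5.8500
  age 14: 0.23 × 11 = 2.5300
R₀ = 8.4000 + 5.8500 + 2.5300 = 16.7800

16.78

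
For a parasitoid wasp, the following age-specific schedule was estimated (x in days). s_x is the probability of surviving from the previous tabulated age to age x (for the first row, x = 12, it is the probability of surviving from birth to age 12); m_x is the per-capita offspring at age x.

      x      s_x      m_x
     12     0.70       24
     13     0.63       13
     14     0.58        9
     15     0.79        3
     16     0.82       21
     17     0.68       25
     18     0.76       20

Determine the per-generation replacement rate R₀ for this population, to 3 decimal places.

Survivorship from birth: l_x = s_12·s_13·…·s_x.
  l_12 = 0.70000
  l_13 = 0.44100
  l_14 = 0.25578
  l_15 = 0.20207
  l_16 = 0.16569
  l_17 = 0.11267
  l_18 = 0.08563
R₀ = Σ l_x m_x:
  age 12: 0.70000 × 24 = 16.8000
  age 13: 0.44100 × 13 = 5.7330
  age 14: 0.25578 × 9 = 2.3020
  age 15: 0.20207 × 3 = 0.6062
  age 16: 0.16569 × 21 = 3.4795
  age 17: 0.11267 × 25 = 2.8168
  age 18: 0.08563 × 20 = 1.7126
R₀ = 16.8000 + 5.7330 + 2.3020 + 0.6062 + 3.4795 + 2.8168 + 1.7126 = 33.4501

33.450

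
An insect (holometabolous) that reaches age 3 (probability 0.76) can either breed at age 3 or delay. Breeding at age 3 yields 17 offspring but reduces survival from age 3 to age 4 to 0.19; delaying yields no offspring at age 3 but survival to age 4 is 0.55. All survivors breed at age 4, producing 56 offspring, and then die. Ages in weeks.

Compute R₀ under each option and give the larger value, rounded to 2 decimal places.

23.41

breed at age 3: R₀ = 0.76 × (17 + 0.19 × 56) = 0.76 × 27.6400 = 21.0064
delay to age 4: R₀ = 0.76 × (0.55 × 56) = 0.76 × 30.8000 = 23.4080
Higher: delay to age 4 (23.4080).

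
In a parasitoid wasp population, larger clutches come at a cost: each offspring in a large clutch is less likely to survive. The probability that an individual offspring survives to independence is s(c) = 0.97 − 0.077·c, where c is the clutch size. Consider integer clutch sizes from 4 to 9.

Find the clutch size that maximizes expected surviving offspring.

6

Expected surviving offspring = c × s(c):
  c=4: 4 × 0.662 = 2.648
  c=5: 5 × 0.585 = 2.925
  c=6: 6 × 0.508 = 3.048
  c=7: 7 × 0.431 = 3.017
  c=8: 8 × 0.354 = 2.832
  c=9: 9 × 0.277 = 2.493
Maximum at c = 6 (3.048 surviving offspring).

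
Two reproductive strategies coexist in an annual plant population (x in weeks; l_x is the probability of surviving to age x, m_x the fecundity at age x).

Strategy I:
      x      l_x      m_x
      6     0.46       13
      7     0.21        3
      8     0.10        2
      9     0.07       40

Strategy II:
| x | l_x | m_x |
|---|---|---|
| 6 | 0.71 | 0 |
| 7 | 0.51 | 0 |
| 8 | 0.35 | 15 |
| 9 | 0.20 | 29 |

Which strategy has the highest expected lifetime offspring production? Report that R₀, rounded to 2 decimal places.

Strategy I: R₀ = 0.46×13 + 0.21×3 + 0.10×2 + 0.07×40 = 9.6100
Strategy II: R₀ = 0.71×0 + 0.51×0 + 0.35×15 + 0.20×29 = 11.0500
Highest R₀: strategy II with 11.0500.

11.05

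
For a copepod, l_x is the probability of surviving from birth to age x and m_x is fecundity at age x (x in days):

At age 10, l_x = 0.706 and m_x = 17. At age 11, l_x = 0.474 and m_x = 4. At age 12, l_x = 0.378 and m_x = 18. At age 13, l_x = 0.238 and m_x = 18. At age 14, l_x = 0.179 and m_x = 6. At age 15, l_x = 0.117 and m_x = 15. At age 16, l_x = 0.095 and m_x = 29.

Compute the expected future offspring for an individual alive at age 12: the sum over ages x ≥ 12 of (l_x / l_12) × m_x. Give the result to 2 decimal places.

l_12 = 0.378. Conditional survival from age 12 to x is l_x / l_12.
  x=12: (0.378/0.378) × 18 = 18.0000
  x=13: (0.238/0.378) × 18 = 11.3333
  x=14: (0.179/0.378) × 6 = 2.8413
  x=15: (0.117/0.378) × 15 = 4.6429
  x=16: (0.095/0.378) × 29 = 7.2884
Sum = 18.0000 + 11.3333 + 2.8413 + 4.6429 + 7.2884 = 44.1058

44.11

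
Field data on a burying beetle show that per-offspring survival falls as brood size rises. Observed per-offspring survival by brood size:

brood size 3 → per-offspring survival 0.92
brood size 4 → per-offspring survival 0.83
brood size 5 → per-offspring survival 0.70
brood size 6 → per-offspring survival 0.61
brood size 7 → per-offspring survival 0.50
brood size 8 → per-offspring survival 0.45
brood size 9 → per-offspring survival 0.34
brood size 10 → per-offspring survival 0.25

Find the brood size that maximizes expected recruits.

6

Expected recruits = c × s(c):
  c=3: 3 × 0.92 = 2.760
  c=4: 4 × 0.83 = 3.320
  c=5: 5 × 0.70 = 3.500
  c=6: 6 × 0.61 = 3.660
  c=7: 7 × 0.50 = 3.500
  c=8: 8 × 0.45 = 3.600
  c=9: 9 × 0.34 = 3.060
  c=10: 10 × 0.25 = 2.500
Maximum at c = 6 (3.660 recruits).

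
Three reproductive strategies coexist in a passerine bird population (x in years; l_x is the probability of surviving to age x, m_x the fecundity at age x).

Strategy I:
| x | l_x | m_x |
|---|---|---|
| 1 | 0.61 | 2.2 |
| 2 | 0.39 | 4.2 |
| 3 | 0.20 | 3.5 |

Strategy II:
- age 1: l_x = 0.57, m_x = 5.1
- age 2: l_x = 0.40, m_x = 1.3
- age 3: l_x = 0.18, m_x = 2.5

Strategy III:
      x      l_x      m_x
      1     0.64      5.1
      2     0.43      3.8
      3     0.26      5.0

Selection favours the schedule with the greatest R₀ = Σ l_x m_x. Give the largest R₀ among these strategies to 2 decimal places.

6.20

Strategy I: R₀ = 0.61×2.2 + 0.39×4.2 + 0.20×3.5 = 3.6800
Strategy II: R₀ = 0.57×5.1 + 0.40×1.3 + 0.18×2.5 = 3.8770
Strategy III: R₀ = 0.64×5.1 + 0.43×3.8 + 0.26×5.0 = 6.1980
Highest R₀: strategy III with 6.1980.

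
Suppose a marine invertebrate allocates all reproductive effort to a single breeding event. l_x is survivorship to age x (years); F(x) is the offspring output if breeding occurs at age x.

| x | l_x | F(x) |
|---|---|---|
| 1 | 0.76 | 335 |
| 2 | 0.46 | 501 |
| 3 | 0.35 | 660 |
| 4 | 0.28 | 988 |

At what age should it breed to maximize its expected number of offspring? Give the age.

4

Expected offspring if breeding at age x = l_x × F(x):
  age 1: 0.76 × 335 = 254.600
  age 2: 0.46 × 501 = 230.460
  age 3: 0.35 × 660 = 231.000
  age 4: 0.28 × 988 = 276.640
Maximum at age 4 (276.640).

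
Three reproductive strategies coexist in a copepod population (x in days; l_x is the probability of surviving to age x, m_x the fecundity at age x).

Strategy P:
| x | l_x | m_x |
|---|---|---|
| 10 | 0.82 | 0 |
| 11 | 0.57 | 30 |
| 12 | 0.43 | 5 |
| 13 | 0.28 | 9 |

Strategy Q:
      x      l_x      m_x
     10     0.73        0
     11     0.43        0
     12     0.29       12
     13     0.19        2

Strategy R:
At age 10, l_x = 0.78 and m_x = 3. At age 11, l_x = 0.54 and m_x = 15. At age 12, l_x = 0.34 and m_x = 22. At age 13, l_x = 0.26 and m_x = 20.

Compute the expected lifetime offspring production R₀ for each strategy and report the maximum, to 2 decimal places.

Strategy P: R₀ = 0.82×0 + 0.57×30 + 0.43×5 + 0.28×9 = 21.7700
Strategy Q: R₀ = 0.73×0 + 0.43×0 + 0.29×12 + 0.19×2 = 3.8600
Strategy R: R₀ = 0.78×3 + 0.54×15 + 0.34×22 + 0.26×20 = 23.1200
Highest R₀: strategy R with 23.1200.

23.12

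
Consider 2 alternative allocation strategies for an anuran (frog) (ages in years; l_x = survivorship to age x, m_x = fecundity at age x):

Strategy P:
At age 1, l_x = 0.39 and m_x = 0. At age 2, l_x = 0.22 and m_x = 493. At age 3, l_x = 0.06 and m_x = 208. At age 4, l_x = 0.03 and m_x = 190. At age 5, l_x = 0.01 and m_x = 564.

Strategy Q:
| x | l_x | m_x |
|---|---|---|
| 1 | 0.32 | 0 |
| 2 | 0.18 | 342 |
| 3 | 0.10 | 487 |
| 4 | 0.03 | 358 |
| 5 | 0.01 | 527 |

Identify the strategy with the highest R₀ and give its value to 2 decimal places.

Strategy P: R₀ = 0.39×0 + 0.22×493 + 0.06×208 + 0.03×190 + 0.01×564 = 132.2800
Strategy Q: R₀ = 0.32×0 + 0.18×342 + 0.10×487 + 0.03×358 + 0.01×527 = 126.2700
Highest R₀: strategy P with 132.2800.

132.28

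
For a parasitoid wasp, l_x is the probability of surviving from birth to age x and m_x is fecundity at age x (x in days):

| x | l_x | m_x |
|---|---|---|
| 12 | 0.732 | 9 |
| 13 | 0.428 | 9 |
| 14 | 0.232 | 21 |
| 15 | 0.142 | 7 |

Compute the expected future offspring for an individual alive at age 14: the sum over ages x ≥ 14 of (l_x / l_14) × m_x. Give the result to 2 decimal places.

l_14 = 0.232. Conditional survival from age 14 to x is l_x / l_14.
  x=14: (0.232/0.232) × 21 = 21.0000
  x=15: (0.142/0.232) × 7 = 4.2845
Sum = 21.0000 + 4.2845 = 25.2845

25.28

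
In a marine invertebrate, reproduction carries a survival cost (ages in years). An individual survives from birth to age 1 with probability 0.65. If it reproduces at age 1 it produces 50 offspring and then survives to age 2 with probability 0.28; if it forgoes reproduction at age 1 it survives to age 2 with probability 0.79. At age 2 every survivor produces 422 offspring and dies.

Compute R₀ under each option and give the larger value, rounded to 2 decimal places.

breed at age 1: R₀ = 0.65 × (50 + 0.28 × 422) = 0.65 × 168.1600 = 109.3040
delay to age 2: R₀ = 0.65 × (0.79 × 422) = 0.65 × 333.3800 = 216.6970
Higher: delay to age 2 (216.6970).

216.70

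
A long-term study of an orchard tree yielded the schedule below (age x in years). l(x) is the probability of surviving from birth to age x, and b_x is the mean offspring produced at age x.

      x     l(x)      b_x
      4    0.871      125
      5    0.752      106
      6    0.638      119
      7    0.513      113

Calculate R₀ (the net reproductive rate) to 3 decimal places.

R₀ = Σ l(x) b_x:
  age 4: 0.871 × 125 = 108.8750
  age 5: 0.752 × 106 = 79.7120
  age 6: 0.638 × 119 = 75.9220
  age 7: 0.513 × 113 = 57.9690
R₀ = 108.8750 + 79.7120 + 75.9220 + 57.9690 = 322.4780

322.478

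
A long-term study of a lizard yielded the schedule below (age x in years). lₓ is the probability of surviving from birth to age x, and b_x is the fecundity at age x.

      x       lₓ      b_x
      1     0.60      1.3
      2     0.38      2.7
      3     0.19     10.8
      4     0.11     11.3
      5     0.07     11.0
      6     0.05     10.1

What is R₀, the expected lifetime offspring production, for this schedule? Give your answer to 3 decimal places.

6.376

R₀ = Σ lₓ b_x:
  age 1: 0.60 × 1.3 = 0.7800
  age 2: 0.38 × 2.7 = 1.0260
  age 3: 0.19 × 10.8 = 2.0520
  age 4: 0.11 × 11.3 = 1.2430
  age 5: 0.07 × 11.0 = 0.7700
  age 6: 0.05 × 10.1 = 0.5050
R₀ = 0.7800 + 1.0260 + 2.0520 + 1.2430 + 0.7700 + 0.5050 = 6.3760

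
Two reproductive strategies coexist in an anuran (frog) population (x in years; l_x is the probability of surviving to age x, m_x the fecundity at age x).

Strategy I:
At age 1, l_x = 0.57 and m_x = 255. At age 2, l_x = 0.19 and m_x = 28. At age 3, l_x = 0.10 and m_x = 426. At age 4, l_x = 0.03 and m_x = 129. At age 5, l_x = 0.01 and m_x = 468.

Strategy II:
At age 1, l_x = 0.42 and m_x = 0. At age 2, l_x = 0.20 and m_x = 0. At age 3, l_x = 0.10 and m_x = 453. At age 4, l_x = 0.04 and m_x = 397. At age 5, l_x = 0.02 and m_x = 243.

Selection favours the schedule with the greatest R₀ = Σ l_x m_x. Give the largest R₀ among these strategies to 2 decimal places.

Strategy I: R₀ = 0.57×255 + 0.19×28 + 0.10×426 + 0.03×129 + 0.01×468 = 201.8200
Strategy II: R₀ = 0.42×0 + 0.20×0 + 0.10×453 + 0.04×397 + 0.02×243 = 66.0400
Highest R₀: strategy I with 201.8200.

201.82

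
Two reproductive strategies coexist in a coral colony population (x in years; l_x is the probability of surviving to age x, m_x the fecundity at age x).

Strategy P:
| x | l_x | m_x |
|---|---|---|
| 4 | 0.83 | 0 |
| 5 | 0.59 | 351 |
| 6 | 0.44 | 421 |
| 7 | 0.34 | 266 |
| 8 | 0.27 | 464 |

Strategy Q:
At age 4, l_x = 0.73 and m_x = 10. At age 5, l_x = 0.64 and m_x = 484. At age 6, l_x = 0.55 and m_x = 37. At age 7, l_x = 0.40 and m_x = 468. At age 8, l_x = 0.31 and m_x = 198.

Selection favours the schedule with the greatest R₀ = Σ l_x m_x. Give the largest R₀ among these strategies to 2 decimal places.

Strategy P: R₀ = 0.83×0 + 0.59×351 + 0.44×421 + 0.34×266 + 0.27×464 = 608.0500
Strategy Q: R₀ = 0.73×10 + 0.64×484 + 0.55×37 + 0.40×468 + 0.31×198 = 585.9900
Highest R₀: strategy P with 608.0500.

608.05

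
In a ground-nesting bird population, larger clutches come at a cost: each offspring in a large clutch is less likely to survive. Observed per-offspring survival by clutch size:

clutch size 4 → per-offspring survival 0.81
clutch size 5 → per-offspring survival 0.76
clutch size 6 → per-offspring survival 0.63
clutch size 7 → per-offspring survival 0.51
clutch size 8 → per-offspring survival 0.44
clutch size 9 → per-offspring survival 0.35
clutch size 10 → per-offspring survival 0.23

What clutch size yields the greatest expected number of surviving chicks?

Expected surviving chicks = c × s(c):
  c=4: 4 × 0.81 = 3.240
  c=5: 5 × 0.76 = 3.800
  c=6: 6 × 0.63 = 3.780
  c=7: 7 × 0.51 = 3.570
  c=8: 8 × 0.44 = 3.520
  c=9: 9 × 0.35 = 3.150
  c=10: 10 × 0.23 = 2.300
Maximum at c = 5 (3.800 surviving chicks).

5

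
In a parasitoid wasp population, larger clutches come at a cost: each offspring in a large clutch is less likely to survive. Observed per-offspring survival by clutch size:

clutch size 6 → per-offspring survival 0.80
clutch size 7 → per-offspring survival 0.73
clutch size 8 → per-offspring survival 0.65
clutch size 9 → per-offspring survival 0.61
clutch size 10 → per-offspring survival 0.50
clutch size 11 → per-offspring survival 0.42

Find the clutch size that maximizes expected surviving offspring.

9

Expected surviving offspring = c × s(c):
  c=6: 6 × 0.80 = 4.800
  c=7: 7 × 0.73 = 5.110
  c=8: 8 × 0.65 = 5.200
  c=9: 9 × 0.61 = 5.490
  c=10: 10 × 0.50 = 5.000
  c=11: 11 × 0.42 = 4.620
Maximum at c = 9 (5.490 surviving offspring).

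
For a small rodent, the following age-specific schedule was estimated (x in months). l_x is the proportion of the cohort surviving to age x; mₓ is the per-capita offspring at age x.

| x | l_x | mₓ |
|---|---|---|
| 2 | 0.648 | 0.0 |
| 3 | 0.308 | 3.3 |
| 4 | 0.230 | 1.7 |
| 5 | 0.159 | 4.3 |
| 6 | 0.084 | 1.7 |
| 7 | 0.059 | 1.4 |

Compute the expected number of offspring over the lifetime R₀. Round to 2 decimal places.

2.32

R₀ = Σ l_x mₓ:
  age 2: 0.648 × 0.0 = 0.0000
  age 3: 0.308 × 3.3 = 1.0164
  age 4: 0.230 × 1.7 = 0.3910
  age 5: 0.159 × 4.3 = 0.6837
  age 6: 0.084 × 1.7 = 0.1428
  age 7: 0.059 × 1.4 = 0.0826
R₀ = 0.0000 + 1.0164 + 0.3910 + 0.6837 + 0.1428 + 0.0826 = 2.3165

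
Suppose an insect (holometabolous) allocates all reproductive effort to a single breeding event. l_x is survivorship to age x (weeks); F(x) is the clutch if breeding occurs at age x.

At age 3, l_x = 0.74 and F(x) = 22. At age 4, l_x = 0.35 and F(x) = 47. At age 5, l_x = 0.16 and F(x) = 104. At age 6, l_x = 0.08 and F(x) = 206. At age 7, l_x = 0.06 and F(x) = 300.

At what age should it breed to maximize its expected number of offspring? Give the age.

7

Expected offspring if breeding at age x = l_x × F(x):
  age 3: 0.74 × 22 = 16.280
  age 4: 0.35 × 47 = 16.450
  age 5: 0.16 × 104 = 16.640
  age 6: 0.08 × 206 = 16.480
  age 7: 0.06 × 300 = 18.000
Maximum at age 7 (18.000).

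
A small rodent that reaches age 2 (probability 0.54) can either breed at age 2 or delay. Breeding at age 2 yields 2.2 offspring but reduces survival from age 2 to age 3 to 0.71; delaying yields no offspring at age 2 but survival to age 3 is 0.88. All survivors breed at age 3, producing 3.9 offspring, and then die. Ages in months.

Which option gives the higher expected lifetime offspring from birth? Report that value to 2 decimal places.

breed at age 2: R₀ = 0.54 × (2.2 + 0.71 × 3.9) = 0.54 × 4.9690 = 2.6833
delay to age 3: R₀ = 0.54 × (0.88 × 3.9) = 0.54 × 3.4320 = 1.8533
Higher: breed at age 2 (2.6833).

2.68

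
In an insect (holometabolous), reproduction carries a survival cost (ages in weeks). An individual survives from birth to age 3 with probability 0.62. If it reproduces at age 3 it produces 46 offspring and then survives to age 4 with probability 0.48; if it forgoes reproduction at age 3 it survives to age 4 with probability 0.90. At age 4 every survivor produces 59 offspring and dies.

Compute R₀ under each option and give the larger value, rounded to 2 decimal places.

breed at age 3: R₀ = 0.62 × (46 + 0.48 × 59) = 0.62 × 74.3200 = 46.0784
delay to age 4: R₀ = 0.62 × (0.90 × 59) = 0.62 × 53.1000 = 32.9220
Higher: breed at age 3 (46.0784).

46.08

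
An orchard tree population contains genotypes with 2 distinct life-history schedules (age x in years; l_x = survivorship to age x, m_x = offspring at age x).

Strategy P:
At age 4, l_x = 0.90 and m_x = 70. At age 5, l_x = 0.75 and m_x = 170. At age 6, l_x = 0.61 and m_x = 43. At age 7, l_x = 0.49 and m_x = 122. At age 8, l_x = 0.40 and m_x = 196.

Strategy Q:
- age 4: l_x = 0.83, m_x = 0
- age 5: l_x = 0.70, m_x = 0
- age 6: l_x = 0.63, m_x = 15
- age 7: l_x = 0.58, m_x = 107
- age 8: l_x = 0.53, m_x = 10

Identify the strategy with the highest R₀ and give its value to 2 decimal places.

Strategy P: R₀ = 0.90×70 + 0.75×170 + 0.61×43 + 0.49×122 + 0.40×196 = 354.9100
Strategy Q: R₀ = 0.83×0 + 0.70×0 + 0.63×15 + 0.58×107 + 0.53×10 = 76.8100
Highest R₀: strategy P with 354.9100.

354.91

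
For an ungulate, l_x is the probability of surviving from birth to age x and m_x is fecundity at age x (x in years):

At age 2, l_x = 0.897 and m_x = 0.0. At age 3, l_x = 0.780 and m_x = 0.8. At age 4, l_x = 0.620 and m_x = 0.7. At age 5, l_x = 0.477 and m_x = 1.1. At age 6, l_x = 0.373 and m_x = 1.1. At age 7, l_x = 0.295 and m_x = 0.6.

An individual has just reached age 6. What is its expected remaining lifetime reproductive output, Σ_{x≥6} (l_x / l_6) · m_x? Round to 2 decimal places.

l_6 = 0.373. Conditional survival from age 6 to x is l_x / l_6.
  x=6: (0.373/0.373) × 1.1 = 1.1000
  x=7: (0.295/0.373) × 0.6 = 0.4745
Sum = 1.1000 + 0.4745 = 1.5745

1.57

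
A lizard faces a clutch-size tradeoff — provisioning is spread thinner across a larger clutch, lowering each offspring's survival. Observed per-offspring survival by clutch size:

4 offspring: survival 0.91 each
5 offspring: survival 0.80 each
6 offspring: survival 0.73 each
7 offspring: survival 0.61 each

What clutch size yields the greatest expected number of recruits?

Expected recruits = c × s(c):
  c=4: 4 × 0.91 = 3.640
  c=5: 5 × 0.80 = 4.000
  c=6: 6 × 0.73 = 4.380
  c=7: 7 × 0.61 = 4.270
Maximum at c = 6 (4.380 recruits).

6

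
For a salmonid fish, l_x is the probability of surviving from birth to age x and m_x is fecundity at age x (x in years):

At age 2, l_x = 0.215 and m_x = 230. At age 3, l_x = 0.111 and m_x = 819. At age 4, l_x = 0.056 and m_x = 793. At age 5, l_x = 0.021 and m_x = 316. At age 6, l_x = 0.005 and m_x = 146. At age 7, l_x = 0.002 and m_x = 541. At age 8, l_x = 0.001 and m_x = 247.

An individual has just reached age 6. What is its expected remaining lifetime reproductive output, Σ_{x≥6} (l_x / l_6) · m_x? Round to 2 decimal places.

411.80

l_6 = 0.005. Conditional survival from age 6 to x is l_x / l_6.
  x=6: (0.005/0.005) × 146 = 146.0000
  x=7: (0.002/0.005) × 541 = 216.4000
  x=8: (0.001/0.005) × 247 = 49.4000
Sum = 146.0000 + 216.4000 + 49.4000 = 411.8000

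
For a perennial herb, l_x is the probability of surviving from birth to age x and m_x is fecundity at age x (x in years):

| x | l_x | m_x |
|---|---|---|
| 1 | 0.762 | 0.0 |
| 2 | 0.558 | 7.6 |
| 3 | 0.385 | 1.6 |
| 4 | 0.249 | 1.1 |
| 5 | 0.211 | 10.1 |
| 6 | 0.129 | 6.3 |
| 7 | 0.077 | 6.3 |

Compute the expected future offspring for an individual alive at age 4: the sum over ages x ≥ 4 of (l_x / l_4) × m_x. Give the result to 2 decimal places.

14.87

l_4 = 0.249. Conditional survival from age 4 to x is l_x / l_4.
  x=4: (0.249/0.249) × 1.1 = 1.1000
  x=5: (0.211/0.249) × 10.1 = 8.5586
  x=6: (0.129/0.249) × 6.3 = 3.2639
  x=7: (0.077/0.249) × 6.3 = 1.9482
Sum = 1.1000 + 8.5586 + 3.2639 + 1.9482 = 14.8707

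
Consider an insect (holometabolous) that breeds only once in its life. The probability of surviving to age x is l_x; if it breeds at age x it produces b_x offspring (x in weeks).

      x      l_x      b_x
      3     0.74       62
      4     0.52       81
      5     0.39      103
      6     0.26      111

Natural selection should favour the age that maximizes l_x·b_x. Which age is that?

Expected offspring if breeding at age x = l_x × b_x:
  age 3: 0.74 × 62 = 45.880
  age 4: 0.52 × 81 = 42.120
  age 5: 0.39 × 103 = 40.170
  age 6: 0.26 × 111 = 28.860
Maximum at age 3 (45.880).

3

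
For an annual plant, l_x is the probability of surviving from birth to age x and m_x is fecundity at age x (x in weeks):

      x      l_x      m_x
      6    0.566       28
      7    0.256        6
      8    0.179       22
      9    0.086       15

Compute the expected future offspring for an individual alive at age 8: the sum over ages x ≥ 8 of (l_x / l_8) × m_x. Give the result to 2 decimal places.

29.21

l_8 = 0.179. Conditional survival from age 8 to x is l_x / l_8.
  x=8: (0.179/0.179) × 22 = 22.0000
  x=9: (0.086/0.179) × 15 = 7.2067
Sum = 22.0000 + 7.2067 = 29.2067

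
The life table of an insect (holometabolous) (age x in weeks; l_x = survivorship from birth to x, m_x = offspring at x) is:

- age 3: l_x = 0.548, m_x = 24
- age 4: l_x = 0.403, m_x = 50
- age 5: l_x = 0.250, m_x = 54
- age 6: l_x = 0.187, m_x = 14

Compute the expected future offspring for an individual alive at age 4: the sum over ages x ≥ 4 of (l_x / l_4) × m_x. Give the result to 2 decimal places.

90.00

l_4 = 0.403. Conditional survival from age 4 to x is l_x / l_4.
  x=4: (0.403/0.403) × 50 = 50.0000
  x=5: (0.250/0.403) × 54 = 33.4988
  x=6: (0.187/0.403) × 14 = 6.4963
Sum = 50.0000 + 33.4988 + 6.4963 = 89.9950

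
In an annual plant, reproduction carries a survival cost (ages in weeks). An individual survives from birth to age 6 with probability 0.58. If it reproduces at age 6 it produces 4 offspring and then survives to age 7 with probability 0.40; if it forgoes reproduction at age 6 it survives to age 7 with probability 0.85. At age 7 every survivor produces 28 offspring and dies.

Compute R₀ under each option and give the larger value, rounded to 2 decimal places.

breed at age 6: R₀ = 0.58 × (4 + 0.40 × 28) = 0.58 × 15.2000 = 8.8160
delay to age 7: R₀ = 0.58 × (0.85 × 28) = 0.58 × 23.8000 = 13.8040
Higher: delay to age 7 (13.8040).

13.80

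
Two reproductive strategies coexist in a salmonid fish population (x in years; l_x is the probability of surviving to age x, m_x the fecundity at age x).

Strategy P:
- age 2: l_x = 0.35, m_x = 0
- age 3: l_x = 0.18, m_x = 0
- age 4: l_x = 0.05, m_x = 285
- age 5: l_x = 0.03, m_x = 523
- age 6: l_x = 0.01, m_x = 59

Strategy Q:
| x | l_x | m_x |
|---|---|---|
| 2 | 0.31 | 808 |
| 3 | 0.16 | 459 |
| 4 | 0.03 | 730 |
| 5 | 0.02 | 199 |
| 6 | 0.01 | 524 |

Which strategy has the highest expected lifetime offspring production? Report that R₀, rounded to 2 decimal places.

355.04

Strategy P: R₀ = 0.35×0 + 0.18×0 + 0.05×285 + 0.03×523 + 0.01×59 = 30.5300
Strategy Q: R₀ = 0.31×808 + 0.16×459 + 0.03×730 + 0.02×199 + 0.01×524 = 355.0400
Highest R₀: strategy Q with 355.0400.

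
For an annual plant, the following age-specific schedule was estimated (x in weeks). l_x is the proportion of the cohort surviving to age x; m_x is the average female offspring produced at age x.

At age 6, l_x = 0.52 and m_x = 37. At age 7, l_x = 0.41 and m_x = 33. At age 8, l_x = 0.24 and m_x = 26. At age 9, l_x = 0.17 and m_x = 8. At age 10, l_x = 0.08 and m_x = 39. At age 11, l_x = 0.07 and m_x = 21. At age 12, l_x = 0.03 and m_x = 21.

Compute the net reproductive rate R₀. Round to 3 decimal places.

R₀ = Σ l_x m_x:
  age 6: 0.52 × 37 = 19.2400
  age 7: 0.41 × 33 = 13.5300
  age 8: 0.24 × 26 = 6.2400
  age 9: 0.17 × 8 = 1.3600
  age 10: 0.08 × 39 = 3.1200
  age 11: 0.07 × 21 = 1.4700
  age 12: 0.03 × 21 = 0.6300
R₀ = 19.2400 + 13.5300 + 6.2400 + 1.3600 + 3.1200 + 1.4700 + 0.6300 = 45.5900

45.590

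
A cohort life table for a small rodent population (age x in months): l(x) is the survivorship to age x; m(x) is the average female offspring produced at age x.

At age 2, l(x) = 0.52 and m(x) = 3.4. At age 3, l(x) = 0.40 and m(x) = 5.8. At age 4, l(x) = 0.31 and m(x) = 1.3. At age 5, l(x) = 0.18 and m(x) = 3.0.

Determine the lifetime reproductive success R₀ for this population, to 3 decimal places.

5.031

R₀ = Σ l(x) m(x):
  age 2: 0.52 × 3.4 = 1.7680
  age 3: 0.40 × 5.8 = 2.3200
  age 4: 0.31 × 1.3 = 0.4030
  age 5: 0.18 × 3.0 = 0.5400
R₀ = 1.7680 + 2.3200 + 0.4030 + 0.5400 = 5.0310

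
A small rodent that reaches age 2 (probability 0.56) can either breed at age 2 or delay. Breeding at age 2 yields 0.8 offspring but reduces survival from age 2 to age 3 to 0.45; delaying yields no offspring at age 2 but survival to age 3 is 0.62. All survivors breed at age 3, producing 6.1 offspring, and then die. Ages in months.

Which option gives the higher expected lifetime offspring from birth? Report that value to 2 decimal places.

2.12

breed at age 2: R₀ = 0.56 × (0.8 + 0.45 × 6.1) = 0.56 × 3.5450 = 1.9852
delay to age 3: R₀ = 0.56 × (0.62 × 6.1) = 0.56 × 3.7820 = 2.1179
Higher: delay to age 3 (2.1179).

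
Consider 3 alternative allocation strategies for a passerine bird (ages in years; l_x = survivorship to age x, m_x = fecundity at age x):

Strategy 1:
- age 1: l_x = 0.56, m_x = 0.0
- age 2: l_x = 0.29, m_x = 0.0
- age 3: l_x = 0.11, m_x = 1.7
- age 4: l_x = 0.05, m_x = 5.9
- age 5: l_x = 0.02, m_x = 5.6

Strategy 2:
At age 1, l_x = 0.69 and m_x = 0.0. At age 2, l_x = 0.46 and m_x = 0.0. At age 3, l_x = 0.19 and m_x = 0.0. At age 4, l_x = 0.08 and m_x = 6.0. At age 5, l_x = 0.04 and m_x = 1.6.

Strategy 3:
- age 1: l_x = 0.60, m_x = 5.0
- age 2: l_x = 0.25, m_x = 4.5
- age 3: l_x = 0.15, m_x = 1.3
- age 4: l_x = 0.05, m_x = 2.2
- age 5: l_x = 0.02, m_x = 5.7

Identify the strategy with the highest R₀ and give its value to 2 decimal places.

Strategy 1: R₀ = 0.56×0.0 + 0.29×0.0 + 0.11×1.7 + 0.05×5.9 + 0.02×5.6 = 0.5940
Strategy 2: R₀ = 0.69×0.0 + 0.46×0.0 + 0.19×0.0 + 0.08×6.0 + 0.04×1.6 = 0.5440
Strategy 3: R₀ = 0.60×5.0 + 0.25×4.5 + 0.15×1.3 + 0.05×2.2 + 0.02×5.7 = 4.5440
Highest R₀: strategy 3 with 4.5440.

4.54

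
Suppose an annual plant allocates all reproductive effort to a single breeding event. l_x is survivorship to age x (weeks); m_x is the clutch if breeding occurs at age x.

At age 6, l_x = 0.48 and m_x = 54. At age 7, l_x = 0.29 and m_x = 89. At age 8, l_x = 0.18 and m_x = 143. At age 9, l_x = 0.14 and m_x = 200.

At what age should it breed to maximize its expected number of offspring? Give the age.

Expected offspring if breeding at age x = l_x × m_x:
  age 6: 0.48 × 54 = 25.920
  age 7: 0.29 × 89 = 25.810
  age 8: 0.18 × 143 = 25.740
  age 9: 0.14 × 200 = 28.000
Maximum at age 9 (28.000).

9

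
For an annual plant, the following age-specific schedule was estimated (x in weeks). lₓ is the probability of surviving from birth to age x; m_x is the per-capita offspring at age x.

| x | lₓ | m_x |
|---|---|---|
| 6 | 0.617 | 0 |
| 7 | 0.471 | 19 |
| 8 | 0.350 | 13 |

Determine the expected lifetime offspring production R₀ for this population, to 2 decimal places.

13.50

R₀ = Σ lₓ m_x:
  age 6: 0.617 × 0 = 0.0000
  age 7: 0.471 × 19 = 8.9490
  age 8: 0.350 × 13 = 4.5500
R₀ = 0.0000 + 8.9490 + 4.5500 = 13.4990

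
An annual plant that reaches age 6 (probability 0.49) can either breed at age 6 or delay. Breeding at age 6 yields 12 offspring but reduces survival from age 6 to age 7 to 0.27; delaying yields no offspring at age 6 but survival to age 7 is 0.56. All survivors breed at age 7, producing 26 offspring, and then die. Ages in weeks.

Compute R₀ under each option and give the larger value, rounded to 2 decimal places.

breed at age 6: R₀ = 0.49 × (12 + 0.27 × 26) = 0.49 × 19.0200 = 9.3198
delay to age 7: R₀ = 0.49 × (0.56 × 26) = 0.49 × 14.5600 = 7.1344
Higher: breed at age 6 (9.3198).

9.32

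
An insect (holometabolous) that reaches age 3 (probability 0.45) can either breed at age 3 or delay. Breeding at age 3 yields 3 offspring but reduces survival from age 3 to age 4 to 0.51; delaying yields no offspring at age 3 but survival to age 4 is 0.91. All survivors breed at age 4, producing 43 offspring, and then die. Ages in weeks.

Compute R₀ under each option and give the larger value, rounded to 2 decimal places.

17.61

breed at age 3: R₀ = 0.45 × (3 + 0.51 × 43) = 0.45 × 24.9300 = 11.2185
delay to age 4: R₀ = 0.45 × (0.91 × 43) = 0.45 × 39.1300 = 17.6085
Higher: delay to age 4 (17.6085).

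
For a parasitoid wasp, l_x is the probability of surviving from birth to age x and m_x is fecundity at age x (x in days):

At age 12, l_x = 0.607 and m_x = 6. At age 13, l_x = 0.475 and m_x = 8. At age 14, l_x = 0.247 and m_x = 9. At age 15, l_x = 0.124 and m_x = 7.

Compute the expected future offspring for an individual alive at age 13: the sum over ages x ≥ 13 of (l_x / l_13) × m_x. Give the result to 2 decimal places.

14.51

l_13 = 0.475. Conditional survival from age 13 to x is l_x / l_13.
  x=13: (0.475/0.475) × 8 = 8.0000
  x=14: (0.247/0.475) × 9 = 4.6800
  x=15: (0.124/0.475) × 7 = 1.8274
Sum = 8.0000 + 4.6800 + 1.8274 = 14.5074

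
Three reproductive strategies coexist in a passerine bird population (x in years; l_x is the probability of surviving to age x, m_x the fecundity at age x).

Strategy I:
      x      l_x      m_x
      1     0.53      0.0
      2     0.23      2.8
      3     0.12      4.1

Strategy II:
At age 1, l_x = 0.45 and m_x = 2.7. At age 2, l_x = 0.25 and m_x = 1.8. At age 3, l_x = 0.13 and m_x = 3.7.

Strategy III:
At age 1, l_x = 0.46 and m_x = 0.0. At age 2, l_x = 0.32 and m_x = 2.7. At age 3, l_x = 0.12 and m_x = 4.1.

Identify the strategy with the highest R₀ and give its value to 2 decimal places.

2.15

Strategy I: R₀ = 0.53×0.0 + 0.23×2.8 + 0.12×4.1 = 1.1360
Strategy II: R₀ = 0.45×2.7 + 0.25×1.8 + 0.13×3.7 = 2.1460
Strategy III: R₀ = 0.46×0.0 + 0.32×2.7 + 0.12×4.1 = 1.3560
Highest R₀: strategy II with 2.1460.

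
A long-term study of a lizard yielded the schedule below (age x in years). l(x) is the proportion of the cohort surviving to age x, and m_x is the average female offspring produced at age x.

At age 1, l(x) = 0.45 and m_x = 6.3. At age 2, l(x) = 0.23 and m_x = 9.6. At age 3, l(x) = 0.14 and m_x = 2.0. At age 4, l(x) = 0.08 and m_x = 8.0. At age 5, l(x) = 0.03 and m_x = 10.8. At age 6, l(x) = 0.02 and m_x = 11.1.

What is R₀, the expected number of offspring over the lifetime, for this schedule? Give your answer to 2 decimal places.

R₀ = Σ l(x) m_x:
  age 1: 0.45 × 6.3 = 2.8350
  age 2: 0.23 × 9.6 = 2.2080
  age 3: 0.14 × 2.0 = 0.2800
  age 4: 0.08 × 8.0 = 0.6400
  age 5: 0.03 × 10.8 = 0.3240
  age 6: 0.02 × 11.1 = 0.2220
R₀ = 2.8350 + 2.2080 + 0.2800 + 0.6400 + 0.3240 + 0.2220 = 6.5090

6.51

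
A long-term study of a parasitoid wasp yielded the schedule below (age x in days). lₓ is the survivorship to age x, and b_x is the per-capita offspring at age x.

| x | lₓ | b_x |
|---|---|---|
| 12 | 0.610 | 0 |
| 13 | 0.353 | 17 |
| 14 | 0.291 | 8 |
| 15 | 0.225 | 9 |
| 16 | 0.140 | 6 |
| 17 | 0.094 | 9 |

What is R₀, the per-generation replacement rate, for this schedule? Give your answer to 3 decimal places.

12.040

R₀ = Σ lₓ b_x:
  age 12: 0.610 × 0 = 0.0000
  age 13: 0.353 × 17 = 6.0010
  age 14: 0.291 × 8 = 2.3280
  age 15: 0.225 × 9 = 2.0250
  age 16: 0.140 × 6 = 0.8400
  age 17: 0.094 × 9 = 0.8460
R₀ = 0.0000 + 6.0010 + 2.3280 + 2.0250 + 0.8400 + 0.8460 = 12.0400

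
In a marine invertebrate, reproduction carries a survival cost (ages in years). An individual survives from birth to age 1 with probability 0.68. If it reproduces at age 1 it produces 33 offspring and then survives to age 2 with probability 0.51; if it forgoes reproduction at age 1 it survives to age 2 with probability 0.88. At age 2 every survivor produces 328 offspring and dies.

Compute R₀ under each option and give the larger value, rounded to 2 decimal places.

breed at age 1: R₀ = 0.68 × (33 + 0.51 × 328) = 0.68 × 200.2800 = 136.1904
delay to age 2: R₀ = 0.68 × (0.88 × 328) = 0.68 × 288.6400 = 196.2752
Higher: delay to age 2 (196.2752).

196.28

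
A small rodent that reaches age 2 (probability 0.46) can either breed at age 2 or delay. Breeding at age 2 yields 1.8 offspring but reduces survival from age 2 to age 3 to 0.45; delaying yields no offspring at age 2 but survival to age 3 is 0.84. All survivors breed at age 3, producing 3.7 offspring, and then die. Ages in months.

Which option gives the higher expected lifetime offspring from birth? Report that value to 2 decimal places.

breed at age 2: R₀ = 0.46 × (1.8 + 0.45 × 3.7) = 0.46 × 3.4650 = 1.5939
delay to age 3: R₀ = 0.46 × (0.84 × 3.7) = 0.46 × 3.1080 = 1.4297
Higher: breed at age 2 (1.5939).

1.59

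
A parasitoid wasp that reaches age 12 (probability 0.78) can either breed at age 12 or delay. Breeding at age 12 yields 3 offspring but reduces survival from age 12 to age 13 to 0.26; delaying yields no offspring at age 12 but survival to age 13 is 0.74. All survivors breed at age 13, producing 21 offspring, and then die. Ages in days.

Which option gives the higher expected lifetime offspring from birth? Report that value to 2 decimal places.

12.12

breed at age 12: R₀ = 0.78 × (3 + 0.26 × 21) = 0.78 × 8.4600 = 6.5988
delay to age 13: R₀ = 0.78 × (0.74 × 21) = 0.78 × 15.5400 = 12.1212
Higher: delay to age 13 (12.1212).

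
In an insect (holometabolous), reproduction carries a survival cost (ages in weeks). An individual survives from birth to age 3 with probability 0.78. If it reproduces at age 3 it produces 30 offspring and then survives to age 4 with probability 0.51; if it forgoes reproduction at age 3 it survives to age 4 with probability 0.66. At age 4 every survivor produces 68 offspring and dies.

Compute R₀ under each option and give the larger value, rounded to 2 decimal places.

50.45

breed at age 3: R₀ = 0.78 × (30 + 0.51 × 68) = 0.78 × 64.6800 = 50.4504
delay to age 4: R₀ = 0.78 × (0.66 × 68) = 0.78 × 44.8800 = 35.0064
Higher: breed at age 3 (50.4504).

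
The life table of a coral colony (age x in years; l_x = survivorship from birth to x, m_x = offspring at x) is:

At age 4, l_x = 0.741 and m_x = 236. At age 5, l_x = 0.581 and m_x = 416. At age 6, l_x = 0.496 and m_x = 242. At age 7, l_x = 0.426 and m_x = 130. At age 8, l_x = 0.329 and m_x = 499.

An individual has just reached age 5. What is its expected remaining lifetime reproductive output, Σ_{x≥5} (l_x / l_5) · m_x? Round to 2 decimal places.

l_5 = 0.581. Conditional survival from age 5 to x is l_x / l_5.
  x=5: (0.581/0.581) × 416 = 416.0000
  x=6: (0.496/0.581) × 242 = 206.5955
  x=7: (0.426/0.581) × 130 = 95.3184
  x=8: (0.329/0.581) × 499 = 282.5663
Sum = 416.0000 + 206.5955 + 95.3184 + 282.5663 = 1000.4802

1000.48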